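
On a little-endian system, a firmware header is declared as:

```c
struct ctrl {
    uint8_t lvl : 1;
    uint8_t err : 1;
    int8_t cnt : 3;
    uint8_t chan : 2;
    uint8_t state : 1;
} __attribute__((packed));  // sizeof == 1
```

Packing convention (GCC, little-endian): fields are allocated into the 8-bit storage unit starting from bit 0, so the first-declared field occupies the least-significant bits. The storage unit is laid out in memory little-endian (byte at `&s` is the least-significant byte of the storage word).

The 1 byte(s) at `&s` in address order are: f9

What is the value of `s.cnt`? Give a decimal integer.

-2

[0]=0xf9 (little-endian) → word 0xf9
lvl:1 @ bit 0 → (0xf9>>0)&0x1 = 0x1
err:1 @ bit 1 → (0xf9>>1)&0x1 = 0x0
cnt:3 @ bit 2 → (0xf9>>2)&0x7 = 0x6  ←
chan:2 @ bit 5 → (0xf9>>5)&0x3 = 0x3
state:1 @ bit 7 → (0xf9>>7)&0x1 = 0x1
cnt signed 3b, MSB=1: 6 - 8 = -2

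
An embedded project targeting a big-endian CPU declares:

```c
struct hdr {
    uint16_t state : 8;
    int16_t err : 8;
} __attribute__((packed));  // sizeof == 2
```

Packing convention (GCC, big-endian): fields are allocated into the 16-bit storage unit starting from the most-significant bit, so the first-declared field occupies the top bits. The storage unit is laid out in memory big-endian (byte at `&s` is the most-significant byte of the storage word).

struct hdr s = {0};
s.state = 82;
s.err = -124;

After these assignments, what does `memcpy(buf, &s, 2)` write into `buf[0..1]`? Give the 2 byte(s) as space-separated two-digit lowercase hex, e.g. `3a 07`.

52 84

state:8 = 82 → 0x52 << 8 → word 0x5200
err:8 = -124 → 0x84 << 0 → word 0x5284
word = 0x5284 → big-endian bytes:
  [0]=0x52  [1]=0x84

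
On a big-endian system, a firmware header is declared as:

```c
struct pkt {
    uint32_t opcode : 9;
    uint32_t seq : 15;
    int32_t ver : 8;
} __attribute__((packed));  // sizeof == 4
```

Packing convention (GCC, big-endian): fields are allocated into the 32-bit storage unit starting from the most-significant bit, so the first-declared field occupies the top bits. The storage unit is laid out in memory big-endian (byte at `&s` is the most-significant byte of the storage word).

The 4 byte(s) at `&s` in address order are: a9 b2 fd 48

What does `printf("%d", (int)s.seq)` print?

13053

[0]=0xa9 [1]=0xb2 [2]=0xfd [3]=0x48 (big-endian) → word 0xa9b2fd48
opcode:9 @ bit 23 → (0xa9b2fd48>>23)&0x1ff = 0x153
seq:15 @ bit 8 → (0xa9b2fd48>>8)&0x7fff = 0x32fd  ←
ver:8 @ bit 0 → (0xa9b2fd48>>0)&0xff = 0x48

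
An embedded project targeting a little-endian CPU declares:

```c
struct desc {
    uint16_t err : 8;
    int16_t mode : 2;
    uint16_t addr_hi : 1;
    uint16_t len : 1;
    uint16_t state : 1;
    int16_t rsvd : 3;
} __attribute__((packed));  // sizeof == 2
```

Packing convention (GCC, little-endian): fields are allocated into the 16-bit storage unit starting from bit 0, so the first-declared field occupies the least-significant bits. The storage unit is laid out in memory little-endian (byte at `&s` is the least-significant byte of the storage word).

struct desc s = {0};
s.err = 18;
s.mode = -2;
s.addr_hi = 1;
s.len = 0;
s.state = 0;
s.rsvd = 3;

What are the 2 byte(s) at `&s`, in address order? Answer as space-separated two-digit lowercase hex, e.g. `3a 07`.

12 66

[0+:8] err=18 & 0xff = 0x12; word=0x0012
[8+:2] mode=-2 & 0x3 = 0x2; word=0x0212
[10+:1] addr_hi=1 & 0x1 = 0x1; word=0x0612
[11+:1] len=0 & 0x1 = 0x0; word=0x0612
[12+:1] state=0 & 0x1 = 0x0; word=0x0612
[13+:3] rsvd=3 & 0x7 = 0x3; word=0x6612
word = 0x6612 → little-endian bytes:
  [0]=0x12  [1]=0x66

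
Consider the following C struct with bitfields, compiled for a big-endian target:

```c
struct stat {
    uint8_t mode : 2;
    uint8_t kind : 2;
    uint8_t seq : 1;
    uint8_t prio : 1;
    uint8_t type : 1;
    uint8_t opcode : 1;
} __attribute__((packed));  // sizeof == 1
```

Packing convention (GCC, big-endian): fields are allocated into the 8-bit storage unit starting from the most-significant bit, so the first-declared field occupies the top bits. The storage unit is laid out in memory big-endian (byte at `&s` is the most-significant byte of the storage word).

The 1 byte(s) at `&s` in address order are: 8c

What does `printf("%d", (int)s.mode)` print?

2

[0]=0x8c (big-endian) → word 0x8c
mode [6+:2] = (word>>6) & 0x3 = 2  ←
kind [4+:2] = (word>>4) & 0x3 = 0
seq [3+:1] = (word>>3) & 0x1 = 1
prio [2+:1] = (word>>2) & 0x1 = 1
type [1+:1] = (word>>1) & 0x1 = 0
opcode [0+:1] = (word>>0) & 0x1 = 0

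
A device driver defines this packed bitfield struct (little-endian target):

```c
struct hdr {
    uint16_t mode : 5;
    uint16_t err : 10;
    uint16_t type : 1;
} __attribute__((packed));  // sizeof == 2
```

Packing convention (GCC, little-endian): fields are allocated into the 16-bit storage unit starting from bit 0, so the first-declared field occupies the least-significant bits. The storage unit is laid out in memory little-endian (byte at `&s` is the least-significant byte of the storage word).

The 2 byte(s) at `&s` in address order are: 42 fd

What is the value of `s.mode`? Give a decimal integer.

2

[0]=0x42 [1]=0xfd (little-endian) → word 0xfd42
mode [0+:5] = (word>>0) & 0x1f = 2  ←
err [5+:10] = (word>>5) & 0x3ff = 1002
type [15+:1] = (word>>15) & 0x1 = 1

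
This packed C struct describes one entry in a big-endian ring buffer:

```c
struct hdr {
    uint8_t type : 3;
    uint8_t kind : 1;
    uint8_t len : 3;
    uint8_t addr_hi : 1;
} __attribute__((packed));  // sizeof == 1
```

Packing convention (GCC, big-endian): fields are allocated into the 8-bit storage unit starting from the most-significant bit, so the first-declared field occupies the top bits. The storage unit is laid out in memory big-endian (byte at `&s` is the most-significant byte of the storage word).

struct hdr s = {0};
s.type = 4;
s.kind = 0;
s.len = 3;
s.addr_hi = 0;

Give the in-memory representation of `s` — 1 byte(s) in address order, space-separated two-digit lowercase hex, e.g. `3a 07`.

type (3b) val=4 bits=0x4 at bit 5: 0x80
kind (1b) val=0 bits=0x0 at bit 4: 0x80
len (3b) val=3 bits=0x3 at bit 1: 0x86
addr_hi (1b) val=0 bits=0x0 at bit 0: 0x86
word = 0x86 → big-endian bytes:
  [0]=0x86

86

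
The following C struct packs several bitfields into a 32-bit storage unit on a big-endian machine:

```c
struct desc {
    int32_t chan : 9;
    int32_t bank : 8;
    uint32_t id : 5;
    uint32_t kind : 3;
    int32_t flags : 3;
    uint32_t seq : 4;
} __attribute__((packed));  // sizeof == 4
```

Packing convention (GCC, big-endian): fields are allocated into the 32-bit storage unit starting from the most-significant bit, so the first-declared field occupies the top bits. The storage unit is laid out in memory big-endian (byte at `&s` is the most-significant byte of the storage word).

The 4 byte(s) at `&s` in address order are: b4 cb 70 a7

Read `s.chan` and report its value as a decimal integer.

[0]=0xb4 [1]=0xcb [2]=0x70 [3]=0xa7 (big-endian) → word 0xb4cb70a7
chan [23+:9] = (word>>23) & 0x1ff = 361  ←
bank [15+:8] = (word>>15) & 0xff = 150
id [10+:5] = (word>>10) & 0x1f = 28
kind [7+:3] = (word>>7) & 0x7 = 1
flags [4+:3] = (word>>4) & 0x7 = 2
seq [0+:4] = (word>>0) & 0xf = 7
chan signed 9b, MSB=1: 361 - 512 = -151

-151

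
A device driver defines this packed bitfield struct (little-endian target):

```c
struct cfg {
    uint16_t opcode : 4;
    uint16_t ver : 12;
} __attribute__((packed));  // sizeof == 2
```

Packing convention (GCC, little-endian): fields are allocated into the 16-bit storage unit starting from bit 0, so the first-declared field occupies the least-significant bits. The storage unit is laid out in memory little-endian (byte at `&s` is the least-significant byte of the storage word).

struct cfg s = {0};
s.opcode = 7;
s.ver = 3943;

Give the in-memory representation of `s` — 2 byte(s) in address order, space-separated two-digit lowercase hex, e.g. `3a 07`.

[0+:4] opcode=7 & 0xf = 0x7; word=0x0007
[4+:12] ver=3943 & 0xfff = 0xf67; word=0xf677
word = 0xf677 → little-endian bytes:
  [0]=0x77  [1]=0xf6

77 f6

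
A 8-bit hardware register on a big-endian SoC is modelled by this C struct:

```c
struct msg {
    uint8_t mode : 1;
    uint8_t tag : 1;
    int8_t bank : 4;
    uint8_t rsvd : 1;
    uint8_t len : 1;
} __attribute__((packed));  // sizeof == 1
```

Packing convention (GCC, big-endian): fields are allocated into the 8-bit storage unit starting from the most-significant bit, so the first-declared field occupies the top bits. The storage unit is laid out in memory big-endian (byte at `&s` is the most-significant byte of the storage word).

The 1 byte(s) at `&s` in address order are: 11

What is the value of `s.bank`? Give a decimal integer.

4

[0]=0x11 (big-endian) → word 0x11
mode [7+:1] = (word>>7) & 0x1 = 0
tag [6+:1] = (word>>6) & 0x1 = 0
bank [2+:4] = (word>>2) & 0xf = 4  ←
rsvd [1+:1] = (word>>1) & 0x1 = 0
len [0+:1] = (word>>0) & 0x1 = 1
bank signed 4b, MSB=0: value = 4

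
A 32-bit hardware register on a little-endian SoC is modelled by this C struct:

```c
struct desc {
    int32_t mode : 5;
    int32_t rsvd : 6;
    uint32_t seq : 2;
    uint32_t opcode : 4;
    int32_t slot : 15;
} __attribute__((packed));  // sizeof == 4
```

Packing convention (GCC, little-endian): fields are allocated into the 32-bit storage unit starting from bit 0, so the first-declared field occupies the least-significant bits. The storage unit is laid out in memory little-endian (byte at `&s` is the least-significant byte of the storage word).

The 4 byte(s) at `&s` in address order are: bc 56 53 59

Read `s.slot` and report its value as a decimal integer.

[0]=0xbc [1]=0x56 [2]=0x53 [3]=0x59 (little-endian) → word 0x595356bc
mode:5 @ bit 0 → (0x595356bc>>0)&0x1f = 0x1c
rsvd:6 @ bit 5 → (0x595356bc>>5)&0x3f = 0x35
seq:2 @ bit 11 → (0x595356bc>>11)&0x3 = 0x2
opcode:4 @ bit 13 → (0x595356bc>>13)&0xf = 0xa
slot:15 @ bit 17 → (0x595356bc>>17)&0x7fff = 0x2ca9  ←
slot signed 15b, MSB=0: value = 11433

11433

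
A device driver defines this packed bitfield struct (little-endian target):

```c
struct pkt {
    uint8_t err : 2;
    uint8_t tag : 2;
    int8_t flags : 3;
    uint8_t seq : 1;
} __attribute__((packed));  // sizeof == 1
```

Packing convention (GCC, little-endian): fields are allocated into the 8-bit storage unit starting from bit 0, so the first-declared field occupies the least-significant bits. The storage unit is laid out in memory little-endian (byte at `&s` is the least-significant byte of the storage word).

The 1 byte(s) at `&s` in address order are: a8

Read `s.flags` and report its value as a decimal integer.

2

[0]=0xa8 (little-endian) → word 0xa8
err:2 @ bit 0 → (0xa8>>0)&0x3 = 0x0
tag:2 @ bit 2 → (0xa8>>2)&0x3 = 0x2
flags:3 @ bit 4 → (0xa8>>4)&0x7 = 0x2  ←
seq:1 @ bit 7 → (0xa8>>7)&0x1 = 0x1
flags signed 3b, MSB=0: value = 2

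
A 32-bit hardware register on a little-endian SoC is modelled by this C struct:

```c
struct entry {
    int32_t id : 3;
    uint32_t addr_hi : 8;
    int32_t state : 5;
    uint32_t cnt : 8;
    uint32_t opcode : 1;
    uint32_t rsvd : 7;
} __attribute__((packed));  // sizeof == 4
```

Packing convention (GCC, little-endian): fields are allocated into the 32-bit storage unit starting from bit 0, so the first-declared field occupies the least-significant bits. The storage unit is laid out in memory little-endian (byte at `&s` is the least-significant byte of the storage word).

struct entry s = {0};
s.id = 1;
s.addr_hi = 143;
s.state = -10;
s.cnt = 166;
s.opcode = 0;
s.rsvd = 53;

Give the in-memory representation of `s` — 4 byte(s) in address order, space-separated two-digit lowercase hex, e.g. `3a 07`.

id (3b) val=1 bits=0x1 at bit 0: 0x00000001
addr_hi (8b) val=143 bits=0x8f at bit 3: 0x00000479
state (5b) val=-10 bits=0x16 at bit 11: 0x0000b479
cnt (8b) val=166 bits=0xa6 at bit 16: 0x00a6b479
opcode (1b) val=0 bits=0x0 at bit 24: 0x00a6b479
rsvd (7b) val=53 bits=0x35 at bit 25: 0x6aa6b479
word = 0x6aa6b479 → little-endian bytes:
  [0]=0x79  [1]=0xb4  [2]=0xa6  [3]=0x6a

79 b4 a6 6a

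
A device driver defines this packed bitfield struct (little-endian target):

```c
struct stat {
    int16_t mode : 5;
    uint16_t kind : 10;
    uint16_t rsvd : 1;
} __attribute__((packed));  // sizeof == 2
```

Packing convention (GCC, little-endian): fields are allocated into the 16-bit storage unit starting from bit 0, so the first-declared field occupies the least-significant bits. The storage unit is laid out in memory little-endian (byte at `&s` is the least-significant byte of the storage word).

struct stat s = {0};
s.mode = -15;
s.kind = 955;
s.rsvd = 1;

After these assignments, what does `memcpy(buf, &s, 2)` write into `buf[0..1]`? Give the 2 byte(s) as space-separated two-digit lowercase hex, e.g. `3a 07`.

71 f7

mode:5 = -15 → 0x11 << 0 → word 0x0011
kind:10 = 955 → 0x3bb << 5 → word 0x7771
rsvd:1 = 1 → 0x1 << 15 → word 0xf771
word = 0xf771 → little-endian bytes:
  [0]=0x71  [1]=0xf7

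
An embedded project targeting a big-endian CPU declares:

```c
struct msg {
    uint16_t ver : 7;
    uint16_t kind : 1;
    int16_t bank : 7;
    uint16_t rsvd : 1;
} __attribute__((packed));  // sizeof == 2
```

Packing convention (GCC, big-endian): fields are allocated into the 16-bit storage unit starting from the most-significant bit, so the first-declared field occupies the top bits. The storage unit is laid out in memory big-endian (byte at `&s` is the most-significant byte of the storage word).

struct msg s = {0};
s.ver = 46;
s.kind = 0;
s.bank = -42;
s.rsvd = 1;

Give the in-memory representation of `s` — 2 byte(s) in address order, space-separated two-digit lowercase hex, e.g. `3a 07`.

ver (7b) val=46 bits=0x2e at bit 9: 0x5c00
kind (1b) val=0 bits=0x0 at bit 8: 0x5c00
bank (7b) val=-42 bits=0x56 at bit 1: 0x5cac
rsvd (1b) val=1 bits=0x1 at bit 0: 0x5cad
word = 0x5cad → big-endian bytes:
  [0]=0x5c  [1]=0xad

5c ad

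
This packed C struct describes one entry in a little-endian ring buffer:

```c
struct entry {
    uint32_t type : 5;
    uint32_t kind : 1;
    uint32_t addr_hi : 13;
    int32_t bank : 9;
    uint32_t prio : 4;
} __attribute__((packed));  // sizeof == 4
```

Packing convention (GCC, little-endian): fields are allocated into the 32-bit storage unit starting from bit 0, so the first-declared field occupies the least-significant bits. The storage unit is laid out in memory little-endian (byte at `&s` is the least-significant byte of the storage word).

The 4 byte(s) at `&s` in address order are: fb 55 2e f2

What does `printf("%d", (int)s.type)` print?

[0]=0xfb [1]=0x55 [2]=0x2e [3]=0xf2 (little-endian) → word 0xf22e55fb
type:5 @ bit 0 → (0xf22e55fb>>0)&0x1f = 0x1b  ←
kind:1 @ bit 5 → (0xf22e55fb>>5)&0x1 = 0x1
addr_hi:13 @ bit 6 → (0xf22e55fb>>6)&0x1fff = 0x1957
bank:9 @ bit 19 → (0xf22e55fb>>19)&0x1ff = 0x45
prio:4 @ bit 28 → (0xf22e55fb>>28)&0xf = 0xf

27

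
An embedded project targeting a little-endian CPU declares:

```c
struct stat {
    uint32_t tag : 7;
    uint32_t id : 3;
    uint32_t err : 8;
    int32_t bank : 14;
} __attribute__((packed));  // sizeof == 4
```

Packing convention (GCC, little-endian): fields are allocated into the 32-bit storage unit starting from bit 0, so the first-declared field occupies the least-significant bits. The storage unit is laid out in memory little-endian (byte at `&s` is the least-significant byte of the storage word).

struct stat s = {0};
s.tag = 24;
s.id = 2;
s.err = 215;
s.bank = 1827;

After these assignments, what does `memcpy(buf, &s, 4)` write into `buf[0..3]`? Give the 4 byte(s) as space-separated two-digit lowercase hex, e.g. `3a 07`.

tag (7b) val=24 bits=0x18 at bit 0: 0x00000018
id (3b) val=2 bits=0x2 at bit 7: 0x00000118
err (8b) val=215 bits=0xd7 at bit 10: 0x00035d18
bank (14b) val=1827 bits=0x723 at bit 18: 0x1c8f5d18
word = 0x1c8f5d18 → little-endian bytes:
  [0]=0x18  [1]=0x5d  [2]=0x8f  [3]=0x1c

18 5d 8f 1c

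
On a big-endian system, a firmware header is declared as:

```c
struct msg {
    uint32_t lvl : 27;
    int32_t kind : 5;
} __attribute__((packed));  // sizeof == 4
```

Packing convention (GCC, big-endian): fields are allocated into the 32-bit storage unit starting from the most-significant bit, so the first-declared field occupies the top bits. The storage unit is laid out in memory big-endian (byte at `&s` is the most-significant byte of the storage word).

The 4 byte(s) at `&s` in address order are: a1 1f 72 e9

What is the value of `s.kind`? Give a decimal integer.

[0]=0xa1 [1]=0x1f [2]=0x72 [3]=0xe9 (big-endian) → word 0xa11f72e9
lvl:27 @ bit 5 → (0xa11f72e9>>5)&0x7ffffff = 0x508fb97
kind:5 @ bit 0 → (0xa11f72e9>>0)&0x1f = 0x9  ←
kind signed 5b, MSB=0: value = 9

9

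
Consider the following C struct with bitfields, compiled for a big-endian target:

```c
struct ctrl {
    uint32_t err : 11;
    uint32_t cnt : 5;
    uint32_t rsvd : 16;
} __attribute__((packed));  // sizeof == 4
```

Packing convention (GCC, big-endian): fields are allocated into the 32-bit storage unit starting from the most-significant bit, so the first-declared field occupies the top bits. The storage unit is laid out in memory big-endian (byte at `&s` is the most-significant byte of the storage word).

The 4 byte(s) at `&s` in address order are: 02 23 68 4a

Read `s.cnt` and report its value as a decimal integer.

3

[0]=0x02 [1]=0x23 [2]=0x68 [3]=0x4a (big-endian) → word 0x0223684a
err:11 @ bit 21 → (0x0223684a>>21)&0x7ff = 0x11
cnt:5 @ bit 16 → (0x0223684a>>16)&0x1f = 0x3  ←
rsvd:16 @ bit 0 → (0x0223684a>>0)&0xffff = 0x684a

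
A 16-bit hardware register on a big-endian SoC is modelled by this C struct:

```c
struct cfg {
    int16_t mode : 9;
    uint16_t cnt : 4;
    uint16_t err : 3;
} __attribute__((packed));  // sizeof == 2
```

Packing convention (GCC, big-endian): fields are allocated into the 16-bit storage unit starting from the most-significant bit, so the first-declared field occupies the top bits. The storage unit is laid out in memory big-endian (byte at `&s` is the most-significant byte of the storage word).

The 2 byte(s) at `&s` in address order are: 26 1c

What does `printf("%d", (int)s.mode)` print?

[0]=0x26 [1]=0x1c (big-endian) → word 0x261c
mode [7+:9] = (word>>7) & 0x1ff = 76  ←
cnt [3+:4] = (word>>3) & 0xf = 3
err [0+:3] = (word>>0) & 0x7 = 4
mode signed 9b, MSB=0: value = 76

76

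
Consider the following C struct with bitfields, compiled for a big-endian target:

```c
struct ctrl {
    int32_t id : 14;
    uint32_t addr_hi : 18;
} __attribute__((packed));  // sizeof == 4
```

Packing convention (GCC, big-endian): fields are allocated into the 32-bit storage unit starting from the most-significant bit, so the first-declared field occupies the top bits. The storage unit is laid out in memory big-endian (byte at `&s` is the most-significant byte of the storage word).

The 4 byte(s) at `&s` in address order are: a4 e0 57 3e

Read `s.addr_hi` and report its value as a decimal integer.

[0]=0xa4 [1]=0xe0 [2]=0x57 [3]=0x3e (big-endian) → word 0xa4e0573e
id [18+:14] = (word>>18) & 0x3fff = 10552
addr_hi [0+:18] = (word>>0) & 0x3ffff = 22334  ←

22334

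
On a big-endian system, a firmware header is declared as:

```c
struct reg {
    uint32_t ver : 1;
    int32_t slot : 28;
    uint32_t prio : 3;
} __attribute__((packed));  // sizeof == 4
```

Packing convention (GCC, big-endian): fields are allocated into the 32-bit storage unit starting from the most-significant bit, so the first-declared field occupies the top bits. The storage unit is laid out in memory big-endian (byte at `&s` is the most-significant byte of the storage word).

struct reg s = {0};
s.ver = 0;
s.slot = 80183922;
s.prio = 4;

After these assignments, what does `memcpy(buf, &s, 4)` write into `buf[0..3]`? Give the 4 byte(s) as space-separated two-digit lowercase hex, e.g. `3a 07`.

ver (1b) val=0 bits=0x0 at bit 31: 0x00000000
slot (28b) val=80183922 bits=0x4c78272 at bit 3: 0x263c1390
prio (3b) val=4 bits=0x4 at bit 0: 0x263c1394
word = 0x263c1394 → big-endian bytes:
  [0]=0x26  [1]=0x3c  [2]=0x13  [3]=0x94

26 3c 13 94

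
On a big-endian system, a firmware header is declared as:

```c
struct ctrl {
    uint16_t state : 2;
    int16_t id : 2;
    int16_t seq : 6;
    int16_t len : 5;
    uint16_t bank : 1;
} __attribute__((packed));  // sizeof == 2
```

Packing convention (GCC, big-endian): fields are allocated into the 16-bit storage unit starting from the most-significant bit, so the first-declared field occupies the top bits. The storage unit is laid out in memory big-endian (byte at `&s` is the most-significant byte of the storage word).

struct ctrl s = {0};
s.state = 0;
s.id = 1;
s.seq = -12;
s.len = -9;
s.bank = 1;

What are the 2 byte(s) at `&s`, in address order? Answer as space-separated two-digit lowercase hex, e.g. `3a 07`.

state:2 = 0 → 0x0 << 14 → word 0x0000
id:2 = 1 → 0x1 << 12 → word 0x1000
seq:6 = -12 → 0x34 << 6 → word 0x1d00
len:5 = -9 → 0x17 << 1 → word 0x1d2e
bank:1 = 1 → 0x1 << 0 → word 0x1d2f
word = 0x1d2f → big-endian bytes:
  [0]=0x1d  [1]=0x2f

1d 2f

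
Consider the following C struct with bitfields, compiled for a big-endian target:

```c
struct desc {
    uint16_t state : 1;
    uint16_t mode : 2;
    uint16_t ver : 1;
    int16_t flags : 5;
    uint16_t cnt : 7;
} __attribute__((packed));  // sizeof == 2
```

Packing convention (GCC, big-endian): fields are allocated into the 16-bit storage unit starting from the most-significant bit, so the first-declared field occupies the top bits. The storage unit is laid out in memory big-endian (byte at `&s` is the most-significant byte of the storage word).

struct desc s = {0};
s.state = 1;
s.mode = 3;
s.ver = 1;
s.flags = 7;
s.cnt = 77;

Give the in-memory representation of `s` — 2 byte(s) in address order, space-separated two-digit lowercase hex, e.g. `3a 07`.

f3 cd

state (1b) val=1 bits=0x1 at bit 15: 0x8000
mode (2b) val=3 bits=0x3 at bit 13: 0xe000
ver (1b) val=1 bits=0x1 at bit 12: 0xf000
flags (5b) val=7 bits=0x7 at bit 7: 0xf380
cnt (7b) val=77 bits=0x4d at bit 0: 0xf3cd
word = 0xf3cd → big-endian bytes:
  [0]=0xf3  [1]=0xcd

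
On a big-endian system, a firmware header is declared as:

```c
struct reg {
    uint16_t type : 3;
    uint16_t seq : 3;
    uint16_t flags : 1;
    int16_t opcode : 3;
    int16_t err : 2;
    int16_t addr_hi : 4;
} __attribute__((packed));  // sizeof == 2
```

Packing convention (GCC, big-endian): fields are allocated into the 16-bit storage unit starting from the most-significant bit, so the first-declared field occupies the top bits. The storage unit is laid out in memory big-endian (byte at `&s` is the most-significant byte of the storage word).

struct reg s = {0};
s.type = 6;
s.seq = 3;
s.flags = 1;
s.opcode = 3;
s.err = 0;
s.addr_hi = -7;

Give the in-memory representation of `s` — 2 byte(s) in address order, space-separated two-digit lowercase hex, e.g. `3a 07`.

type:3 = 6 → 0x6 << 13 → word 0xc000
seq:3 = 3 → 0x3 << 10 → word 0xcc00
flags:1 = 1 → 0x1 << 9 → word 0xce00
opcode:3 = 3 → 0x3 << 6 → word 0xcec0
err:2 = 0 → 0x0 << 4 → word 0xcec0
addr_hi:4 = -7 → 0x9 << 0 → word 0xcec9
word = 0xcec9 → big-endian bytes:
  [0]=0xce  [1]=0xc9

ce c9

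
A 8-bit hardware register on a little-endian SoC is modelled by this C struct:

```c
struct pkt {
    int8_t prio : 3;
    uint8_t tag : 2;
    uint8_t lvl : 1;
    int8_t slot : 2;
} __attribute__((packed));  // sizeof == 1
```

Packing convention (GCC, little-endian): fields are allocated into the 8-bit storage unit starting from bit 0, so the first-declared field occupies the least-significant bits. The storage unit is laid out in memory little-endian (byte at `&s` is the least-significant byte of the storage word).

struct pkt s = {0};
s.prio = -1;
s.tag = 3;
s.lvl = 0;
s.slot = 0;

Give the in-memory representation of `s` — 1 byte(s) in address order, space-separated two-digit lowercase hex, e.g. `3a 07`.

1f

prio:3 = -1 → 0x7 << 0 → word 0x07
tag:2 = 3 → 0x3 << 3 → word 0x1f
lvl:1 = 0 → 0x0 << 5 → word 0x1f
slot:2 = 0 → 0x0 << 6 → word 0x1f
word = 0x1f → little-endian bytes:
  [0]=0x1f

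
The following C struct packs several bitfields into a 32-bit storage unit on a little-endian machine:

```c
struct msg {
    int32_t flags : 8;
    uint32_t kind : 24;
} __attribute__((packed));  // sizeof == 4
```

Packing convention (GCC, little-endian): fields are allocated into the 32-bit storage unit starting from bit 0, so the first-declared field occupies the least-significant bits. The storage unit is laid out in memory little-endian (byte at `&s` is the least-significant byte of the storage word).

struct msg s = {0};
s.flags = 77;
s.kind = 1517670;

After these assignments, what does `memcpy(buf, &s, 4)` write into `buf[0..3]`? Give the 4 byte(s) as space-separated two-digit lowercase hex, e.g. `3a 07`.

[0+:8] flags=77 & 0xff = 0x4d; word=0x0000004d
[8+:24] kind=1517670 & 0xffffff = 0x172866; word=0x1728664d
word = 0x1728664d → little-endian bytes:
  [0]=0x4d  [1]=0x66  [2]=0x28  [3]=0x17

4d 66 28 17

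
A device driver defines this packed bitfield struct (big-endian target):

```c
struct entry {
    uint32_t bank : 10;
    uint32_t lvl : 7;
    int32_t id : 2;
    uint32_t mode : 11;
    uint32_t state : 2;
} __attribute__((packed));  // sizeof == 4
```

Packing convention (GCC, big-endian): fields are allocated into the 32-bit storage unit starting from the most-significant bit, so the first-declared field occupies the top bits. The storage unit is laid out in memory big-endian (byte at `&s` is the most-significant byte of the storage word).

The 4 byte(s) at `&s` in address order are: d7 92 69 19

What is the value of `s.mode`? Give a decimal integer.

[0]=0xd7 [1]=0x92 [2]=0x69 [3]=0x19 (big-endian) → word 0xd7926919
bank:10 @ bit 22 → (0xd7926919>>22)&0x3ff = 0x35e
lvl:7 @ bit 15 → (0xd7926919>>15)&0x7f = 0x24
id:2 @ bit 13 → (0xd7926919>>13)&0x3 = 0x3
mode:11 @ bit 2 → (0xd7926919>>2)&0x7ff = 0x246  ←
state:2 @ bit 0 → (0xd7926919>>0)&0x3 = 0x1

582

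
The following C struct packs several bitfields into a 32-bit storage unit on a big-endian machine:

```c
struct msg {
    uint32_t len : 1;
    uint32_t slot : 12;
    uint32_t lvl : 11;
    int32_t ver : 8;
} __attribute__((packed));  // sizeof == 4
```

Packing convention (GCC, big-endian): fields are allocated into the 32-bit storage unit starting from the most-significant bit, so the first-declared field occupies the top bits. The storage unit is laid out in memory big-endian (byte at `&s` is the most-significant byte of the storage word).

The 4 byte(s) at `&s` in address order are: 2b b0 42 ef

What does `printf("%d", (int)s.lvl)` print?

[0]=0x2b [1]=0xb0 [2]=0x42 [3]=0xef (big-endian) → word 0x2bb042ef
len [31+:1] = (word>>31) & 0x1 = 0
slot [19+:12] = (word>>19) & 0xfff = 1398
lvl [8+:11] = (word>>8) & 0x7ff = 66  ←
ver [0+:8] = (word>>0) & 0xff = 239

66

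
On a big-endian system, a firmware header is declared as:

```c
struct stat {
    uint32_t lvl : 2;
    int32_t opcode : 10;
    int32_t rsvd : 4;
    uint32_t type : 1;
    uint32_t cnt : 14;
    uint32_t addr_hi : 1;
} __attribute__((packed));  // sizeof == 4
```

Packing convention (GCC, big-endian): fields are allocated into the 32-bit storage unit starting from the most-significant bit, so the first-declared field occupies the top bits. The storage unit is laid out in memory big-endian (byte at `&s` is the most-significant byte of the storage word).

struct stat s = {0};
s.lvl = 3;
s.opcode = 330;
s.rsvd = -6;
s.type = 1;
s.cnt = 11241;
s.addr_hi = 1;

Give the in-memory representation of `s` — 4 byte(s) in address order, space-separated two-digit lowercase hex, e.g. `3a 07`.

[30+:2] lvl=3 & 0x3 = 0x3; word=0xc0000000
[20+:10] opcode=330 & 0x3ff = 0x14a; word=0xd4a00000
[16+:4] rsvd=-6 & 0xf = 0xa; word=0xd4aa0000
[15+:1] type=1 & 0x1 = 0x1; word=0xd4aa8000
[1+:14] cnt=11241 & 0x3fff = 0x2be9; word=0xd4aad7d2
[0+:1] addr_hi=1 & 0x1 = 0x1; word=0xd4aad7d3
word = 0xd4aad7d3 → big-endian bytes:
  [0]=0xd4  [1]=0xaa  [2]=0xd7  [3]=0xd3

d4 aa d7 d3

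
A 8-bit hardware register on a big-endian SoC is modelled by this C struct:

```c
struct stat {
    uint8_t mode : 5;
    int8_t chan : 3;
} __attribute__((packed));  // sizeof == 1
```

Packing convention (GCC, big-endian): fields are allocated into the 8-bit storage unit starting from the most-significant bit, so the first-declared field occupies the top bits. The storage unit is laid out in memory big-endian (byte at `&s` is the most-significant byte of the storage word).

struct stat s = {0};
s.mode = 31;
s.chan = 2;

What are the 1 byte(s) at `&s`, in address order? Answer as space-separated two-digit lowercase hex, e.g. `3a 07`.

fa

[3+:5] mode=31 & 0x1f = 0x1f; word=0xf8
[0+:3] chan=2 & 0x7 = 0x2; word=0xfa
word = 0xfa → big-endian bytes:
  [0]=0xfa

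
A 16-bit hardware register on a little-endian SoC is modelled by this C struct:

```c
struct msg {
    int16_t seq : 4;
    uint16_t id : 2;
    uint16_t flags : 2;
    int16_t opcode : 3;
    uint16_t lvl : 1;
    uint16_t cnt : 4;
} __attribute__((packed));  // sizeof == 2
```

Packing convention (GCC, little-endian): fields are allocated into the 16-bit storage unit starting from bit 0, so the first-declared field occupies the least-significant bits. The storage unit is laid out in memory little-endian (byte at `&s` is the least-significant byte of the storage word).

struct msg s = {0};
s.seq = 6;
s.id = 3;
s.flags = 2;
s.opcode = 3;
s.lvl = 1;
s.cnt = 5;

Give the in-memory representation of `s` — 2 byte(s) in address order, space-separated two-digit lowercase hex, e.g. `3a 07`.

b6 5b

seq:4 = 6 → 0x6 << 0 → word 0x0006
id:2 = 3 → 0x3 << 4 → word 0x0036
flags:2 = 2 → 0x2 << 6 → word 0x00b6
opcode:3 = 3 → 0x3 << 8 → word 0x03b6
lvl:1 = 1 → 0x1 << 11 → word 0x0bb6
cnt:4 = 5 → 0x5 << 12 → word 0x5bb6
word = 0x5bb6 → little-endian bytes:
  [0]=0xb6  [1]=0x5b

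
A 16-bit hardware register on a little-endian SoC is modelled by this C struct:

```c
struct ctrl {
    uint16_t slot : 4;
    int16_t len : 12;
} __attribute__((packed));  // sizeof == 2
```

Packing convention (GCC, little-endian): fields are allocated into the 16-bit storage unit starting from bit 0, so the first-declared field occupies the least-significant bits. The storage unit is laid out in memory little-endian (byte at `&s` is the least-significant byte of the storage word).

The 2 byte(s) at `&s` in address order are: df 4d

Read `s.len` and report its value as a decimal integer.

1245

[0]=0xdf [1]=0x4d (little-endian) → word 0x4ddf
slot [0+:4] = (word>>0) & 0xf = 15
len [4+:12] = (word>>4) & 0xfff = 1245  ←
len signed 12b, MSB=0: value = 1245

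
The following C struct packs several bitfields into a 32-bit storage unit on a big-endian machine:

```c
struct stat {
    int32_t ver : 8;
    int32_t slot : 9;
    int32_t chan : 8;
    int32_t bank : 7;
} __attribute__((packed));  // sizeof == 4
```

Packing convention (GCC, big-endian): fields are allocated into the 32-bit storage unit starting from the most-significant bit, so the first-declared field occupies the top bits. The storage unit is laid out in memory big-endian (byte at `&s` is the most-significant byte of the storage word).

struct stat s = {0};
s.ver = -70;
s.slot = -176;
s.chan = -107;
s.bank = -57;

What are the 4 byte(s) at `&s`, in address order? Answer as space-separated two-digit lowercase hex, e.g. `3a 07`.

[24+:8] ver=-70 & 0xff = 0xba; word=0xba000000
[15+:9] slot=-176 & 0x1ff = 0x150; word=0xbaa80000
[7+:8] chan=-107 & 0xff = 0x95; word=0xbaa84a80
[0+:7] bank=-57 & 0x7f = 0x47; word=0xbaa84ac7
word = 0xbaa84ac7 → big-endian bytes:
  [0]=0xba  [1]=0xa8  [2]=0x4a  [3]=0xc7

ba a8 4a c7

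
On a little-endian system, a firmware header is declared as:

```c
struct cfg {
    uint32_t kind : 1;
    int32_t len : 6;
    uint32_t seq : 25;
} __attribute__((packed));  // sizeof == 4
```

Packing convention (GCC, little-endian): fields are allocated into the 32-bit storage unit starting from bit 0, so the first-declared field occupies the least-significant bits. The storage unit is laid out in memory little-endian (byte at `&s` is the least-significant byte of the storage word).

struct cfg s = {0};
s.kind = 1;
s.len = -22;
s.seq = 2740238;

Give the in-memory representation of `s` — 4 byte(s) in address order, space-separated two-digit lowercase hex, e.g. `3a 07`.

kind (1b) val=1 bits=0x1 at bit 0: 0x00000001
len (6b) val=-22 bits=0x2a at bit 1: 0x00000055
seq (25b) val=2740238 bits=0x29d00e at bit 7: 0x14e80755
word = 0x14e80755 → little-endian bytes:
  [0]=0x55  [1]=0x07  [2]=0xe8  [3]=0x14

55 07 e8 14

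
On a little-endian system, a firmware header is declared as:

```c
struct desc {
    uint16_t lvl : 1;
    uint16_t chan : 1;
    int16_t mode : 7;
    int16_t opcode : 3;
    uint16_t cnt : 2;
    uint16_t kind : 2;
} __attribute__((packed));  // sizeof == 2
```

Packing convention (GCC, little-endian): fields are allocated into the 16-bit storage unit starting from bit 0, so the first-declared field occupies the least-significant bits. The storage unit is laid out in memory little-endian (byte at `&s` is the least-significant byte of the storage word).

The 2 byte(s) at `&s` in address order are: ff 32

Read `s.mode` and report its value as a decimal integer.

[0]=0xff [1]=0x32 (little-endian) → word 0x32ff
lvl [0+:1] = (word>>0) & 0x1 = 1
chan [1+:1] = (word>>1) & 0x1 = 1
mode [2+:7] = (word>>2) & 0x7f = 63  ←
opcode [9+:3] = (word>>9) & 0x7 = 1
cnt [12+:2] = (word>>12) & 0x3 = 3
kind [14+:2] = (word>>14) & 0x3 = 0
mode signed 7b, MSB=0: value = 63

63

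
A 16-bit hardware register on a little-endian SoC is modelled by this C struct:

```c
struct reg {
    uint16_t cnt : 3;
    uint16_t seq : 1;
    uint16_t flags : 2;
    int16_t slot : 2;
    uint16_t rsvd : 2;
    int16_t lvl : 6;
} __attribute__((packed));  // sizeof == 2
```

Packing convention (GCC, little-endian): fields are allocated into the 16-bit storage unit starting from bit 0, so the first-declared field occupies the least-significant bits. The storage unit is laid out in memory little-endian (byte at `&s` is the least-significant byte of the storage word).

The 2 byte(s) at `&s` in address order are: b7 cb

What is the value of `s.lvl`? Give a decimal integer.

-14

[0]=0xb7 [1]=0xcb (little-endian) → word 0xcbb7
cnt [0+:3] = (word>>0) & 0x7 = 7
seq [3+:1] = (word>>3) & 0x1 = 0
flags [4+:2] = (word>>4) & 0x3 = 3
slot [6+:2] = (word>>6) & 0x3 = 2
rsvd [8+:2] = (word>>8) & 0x3 = 3
lvl [10+:6] = (word>>10) & 0x3f = 50  ←
lvl signed 6b, MSB=1: 50 - 64 = -14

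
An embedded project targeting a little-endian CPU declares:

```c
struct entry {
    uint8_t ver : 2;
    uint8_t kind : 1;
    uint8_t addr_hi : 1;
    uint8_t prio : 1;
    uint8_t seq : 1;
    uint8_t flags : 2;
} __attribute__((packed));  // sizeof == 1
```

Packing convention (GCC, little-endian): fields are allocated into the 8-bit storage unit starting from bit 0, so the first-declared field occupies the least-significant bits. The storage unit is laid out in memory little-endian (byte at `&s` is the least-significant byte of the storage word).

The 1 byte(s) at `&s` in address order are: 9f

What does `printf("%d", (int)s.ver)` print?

[0]=0x9f (little-endian) → word 0x9f
ver [0+:2] = (word>>0) & 0x3 = 3  ←
kind [2+:1] = (word>>2) & 0x1 = 1
addr_hi [3+:1] = (word>>3) & 0x1 = 1
prio [4+:1] = (word>>4) & 0x1 = 1
seq [5+:1] = (word>>5) & 0x1 = 0
flags [6+:2] = (word>>6) & 0x3 = 2

3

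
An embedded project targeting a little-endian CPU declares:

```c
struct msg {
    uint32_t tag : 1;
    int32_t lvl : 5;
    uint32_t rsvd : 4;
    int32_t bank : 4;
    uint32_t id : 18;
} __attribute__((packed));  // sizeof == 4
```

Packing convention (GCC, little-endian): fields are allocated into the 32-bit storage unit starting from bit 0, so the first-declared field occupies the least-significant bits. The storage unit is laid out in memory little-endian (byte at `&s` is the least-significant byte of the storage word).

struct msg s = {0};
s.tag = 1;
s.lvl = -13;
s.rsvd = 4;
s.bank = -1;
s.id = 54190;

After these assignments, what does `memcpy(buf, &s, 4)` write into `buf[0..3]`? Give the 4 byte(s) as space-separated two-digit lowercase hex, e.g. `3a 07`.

27 bd eb 34

tag (1b) val=1 bits=0x1 at bit 0: 0x00000001
lvl (5b) val=-13 bits=0x13 at bit 1: 0x00000027
rsvd (4b) val=4 bits=0x4 at bit 6: 0x00000127
bank (4b) val=-1 bits=0xf at bit 10: 0x00003d27
id (18b) val=54190 bits=0xd3ae at bit 14: 0x34ebbd27
word = 0x34ebbd27 → little-endian bytes:
  [0]=0x27  [1]=0xbd  [2]=0xeb  [3]=0x34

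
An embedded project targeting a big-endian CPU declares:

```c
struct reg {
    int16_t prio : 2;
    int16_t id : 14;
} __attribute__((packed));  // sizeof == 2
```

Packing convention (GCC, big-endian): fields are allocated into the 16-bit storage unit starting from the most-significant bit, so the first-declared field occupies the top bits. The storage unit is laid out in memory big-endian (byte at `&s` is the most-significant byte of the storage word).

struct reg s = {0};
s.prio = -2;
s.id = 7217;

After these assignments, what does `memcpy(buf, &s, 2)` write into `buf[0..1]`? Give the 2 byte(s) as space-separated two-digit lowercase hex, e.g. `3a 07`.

9c 31

[14+:2] prio=-2 & 0x3 = 0x2; word=0x8000
[0+:14] id=7217 & 0x3fff = 0x1c31; word=0x9c31
word = 0x9c31 → big-endian bytes:
  [0]=0x9c  [1]=0x31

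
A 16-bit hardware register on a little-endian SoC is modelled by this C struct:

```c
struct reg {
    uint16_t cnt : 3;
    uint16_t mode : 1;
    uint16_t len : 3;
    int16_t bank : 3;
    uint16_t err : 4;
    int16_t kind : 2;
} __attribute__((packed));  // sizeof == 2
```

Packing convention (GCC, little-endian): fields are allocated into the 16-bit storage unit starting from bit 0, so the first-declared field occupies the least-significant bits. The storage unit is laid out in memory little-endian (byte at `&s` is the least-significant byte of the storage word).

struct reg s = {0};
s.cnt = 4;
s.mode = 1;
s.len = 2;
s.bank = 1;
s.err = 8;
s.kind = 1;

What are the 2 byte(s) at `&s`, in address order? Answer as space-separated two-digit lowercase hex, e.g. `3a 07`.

ac 60

cnt:3 = 4 → 0x4 << 0 → word 0x0004
mode:1 = 1 → 0x1 << 3 → word 0x000c
len:3 = 2 → 0x2 << 4 → word 0x002c
bank:3 = 1 → 0x1 << 7 → word 0x00ac
err:4 = 8 → 0x8 << 10 → word 0x20ac
kind:2 = 1 → 0x1 << 14 → word 0x60ac
word = 0x60ac → little-endian bytes:
  [0]=0xac  [1]=0x60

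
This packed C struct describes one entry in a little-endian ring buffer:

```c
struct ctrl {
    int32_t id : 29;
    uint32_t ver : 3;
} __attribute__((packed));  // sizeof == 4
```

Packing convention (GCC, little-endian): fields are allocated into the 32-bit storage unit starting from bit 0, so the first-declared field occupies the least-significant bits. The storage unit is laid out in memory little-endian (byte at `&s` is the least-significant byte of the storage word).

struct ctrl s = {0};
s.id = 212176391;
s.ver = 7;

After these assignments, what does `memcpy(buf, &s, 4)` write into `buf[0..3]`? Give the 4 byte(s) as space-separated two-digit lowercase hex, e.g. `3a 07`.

[0+:29] id=212176391 & 0x1fffffff = 0xca58e07; word=0x0ca58e07
[29+:3] ver=7 & 0x7 = 0x7; word=0xeca58e07
word = 0xeca58e07 → little-endian bytes:
  [0]=0x07  [1]=0x8e  [2]=0xa5  [3]=0xec

07 8e a5 ec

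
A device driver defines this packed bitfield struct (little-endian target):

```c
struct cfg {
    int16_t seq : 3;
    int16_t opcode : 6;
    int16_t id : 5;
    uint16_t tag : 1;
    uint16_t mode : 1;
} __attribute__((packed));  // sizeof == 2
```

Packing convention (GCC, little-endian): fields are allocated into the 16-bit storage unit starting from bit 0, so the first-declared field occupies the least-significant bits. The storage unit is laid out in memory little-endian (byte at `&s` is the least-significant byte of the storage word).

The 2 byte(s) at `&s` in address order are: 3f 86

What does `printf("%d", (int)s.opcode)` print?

[0]=0x3f [1]=0x86 (little-endian) → word 0x863f
seq:3 @ bit 0 → (0x863f>>0)&0x7 = 0x7
opcode:6 @ bit 3 → (0x863f>>3)&0x3f = 0x7  ←
id:5 @ bit 9 → (0x863f>>9)&0x1f = 0x3
tag:1 @ bit 14 → (0x863f>>14)&0x1 = 0x0
mode:1 @ bit 15 → (0x863f>>15)&0x1 = 0x1
opcode signed 6b, MSB=0: value = 7

7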